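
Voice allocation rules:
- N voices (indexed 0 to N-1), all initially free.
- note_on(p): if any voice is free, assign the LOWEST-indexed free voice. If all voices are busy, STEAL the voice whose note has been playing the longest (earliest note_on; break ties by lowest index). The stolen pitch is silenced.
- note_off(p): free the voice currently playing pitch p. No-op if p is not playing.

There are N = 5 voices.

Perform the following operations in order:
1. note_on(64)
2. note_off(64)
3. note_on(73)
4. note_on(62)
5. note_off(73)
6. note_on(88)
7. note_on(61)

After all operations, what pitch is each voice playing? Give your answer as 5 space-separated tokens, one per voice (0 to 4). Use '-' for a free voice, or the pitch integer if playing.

Answer: 88 62 61 - -

Derivation:
Op 1: note_on(64): voice 0 is free -> assigned | voices=[64 - - - -]
Op 2: note_off(64): free voice 0 | voices=[- - - - -]
Op 3: note_on(73): voice 0 is free -> assigned | voices=[73 - - - -]
Op 4: note_on(62): voice 1 is free -> assigned | voices=[73 62 - - -]
Op 5: note_off(73): free voice 0 | voices=[- 62 - - -]
Op 6: note_on(88): voice 0 is free -> assigned | voices=[88 62 - - -]
Op 7: note_on(61): voice 2 is free -> assigned | voices=[88 62 61 - -]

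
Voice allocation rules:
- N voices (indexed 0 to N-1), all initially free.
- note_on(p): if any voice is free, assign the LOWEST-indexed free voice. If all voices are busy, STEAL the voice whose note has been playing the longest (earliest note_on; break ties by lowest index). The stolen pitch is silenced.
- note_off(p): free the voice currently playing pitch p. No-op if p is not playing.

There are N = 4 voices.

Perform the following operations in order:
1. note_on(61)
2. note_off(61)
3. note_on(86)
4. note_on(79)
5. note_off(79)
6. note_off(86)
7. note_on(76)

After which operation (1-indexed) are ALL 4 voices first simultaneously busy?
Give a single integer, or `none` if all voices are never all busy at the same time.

Op 1: note_on(61): voice 0 is free -> assigned | voices=[61 - - -]
Op 2: note_off(61): free voice 0 | voices=[- - - -]
Op 3: note_on(86): voice 0 is free -> assigned | voices=[86 - - -]
Op 4: note_on(79): voice 1 is free -> assigned | voices=[86 79 - -]
Op 5: note_off(79): free voice 1 | voices=[86 - - -]
Op 6: note_off(86): free voice 0 | voices=[- - - -]
Op 7: note_on(76): voice 0 is free -> assigned | voices=[76 - - -]

Answer: none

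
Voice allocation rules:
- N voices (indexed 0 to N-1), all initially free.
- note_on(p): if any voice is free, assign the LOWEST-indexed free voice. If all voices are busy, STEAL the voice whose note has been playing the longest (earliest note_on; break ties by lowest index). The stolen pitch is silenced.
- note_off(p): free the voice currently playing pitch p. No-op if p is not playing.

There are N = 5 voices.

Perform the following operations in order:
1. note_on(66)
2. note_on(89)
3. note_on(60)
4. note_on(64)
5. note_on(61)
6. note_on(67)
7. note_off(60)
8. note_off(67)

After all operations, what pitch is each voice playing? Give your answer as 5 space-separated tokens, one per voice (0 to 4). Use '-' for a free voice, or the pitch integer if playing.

Answer: - 89 - 64 61

Derivation:
Op 1: note_on(66): voice 0 is free -> assigned | voices=[66 - - - -]
Op 2: note_on(89): voice 1 is free -> assigned | voices=[66 89 - - -]
Op 3: note_on(60): voice 2 is free -> assigned | voices=[66 89 60 - -]
Op 4: note_on(64): voice 3 is free -> assigned | voices=[66 89 60 64 -]
Op 5: note_on(61): voice 4 is free -> assigned | voices=[66 89 60 64 61]
Op 6: note_on(67): all voices busy, STEAL voice 0 (pitch 66, oldest) -> assign | voices=[67 89 60 64 61]
Op 7: note_off(60): free voice 2 | voices=[67 89 - 64 61]
Op 8: note_off(67): free voice 0 | voices=[- 89 - 64 61]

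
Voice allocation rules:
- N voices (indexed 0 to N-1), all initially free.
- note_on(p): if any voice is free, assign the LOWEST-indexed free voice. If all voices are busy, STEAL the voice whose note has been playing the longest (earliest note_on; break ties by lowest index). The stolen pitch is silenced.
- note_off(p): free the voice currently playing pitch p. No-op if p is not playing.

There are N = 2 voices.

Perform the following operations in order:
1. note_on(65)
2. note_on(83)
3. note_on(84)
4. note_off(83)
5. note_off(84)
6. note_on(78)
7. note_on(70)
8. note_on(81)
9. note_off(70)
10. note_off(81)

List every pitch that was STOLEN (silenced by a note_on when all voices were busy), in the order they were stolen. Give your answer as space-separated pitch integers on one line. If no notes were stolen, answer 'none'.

Op 1: note_on(65): voice 0 is free -> assigned | voices=[65 -]
Op 2: note_on(83): voice 1 is free -> assigned | voices=[65 83]
Op 3: note_on(84): all voices busy, STEAL voice 0 (pitch 65, oldest) -> assign | voices=[84 83]
Op 4: note_off(83): free voice 1 | voices=[84 -]
Op 5: note_off(84): free voice 0 | voices=[- -]
Op 6: note_on(78): voice 0 is free -> assigned | voices=[78 -]
Op 7: note_on(70): voice 1 is free -> assigned | voices=[78 70]
Op 8: note_on(81): all voices busy, STEAL voice 0 (pitch 78, oldest) -> assign | voices=[81 70]
Op 9: note_off(70): free voice 1 | voices=[81 -]
Op 10: note_off(81): free voice 0 | voices=[- -]

Answer: 65 78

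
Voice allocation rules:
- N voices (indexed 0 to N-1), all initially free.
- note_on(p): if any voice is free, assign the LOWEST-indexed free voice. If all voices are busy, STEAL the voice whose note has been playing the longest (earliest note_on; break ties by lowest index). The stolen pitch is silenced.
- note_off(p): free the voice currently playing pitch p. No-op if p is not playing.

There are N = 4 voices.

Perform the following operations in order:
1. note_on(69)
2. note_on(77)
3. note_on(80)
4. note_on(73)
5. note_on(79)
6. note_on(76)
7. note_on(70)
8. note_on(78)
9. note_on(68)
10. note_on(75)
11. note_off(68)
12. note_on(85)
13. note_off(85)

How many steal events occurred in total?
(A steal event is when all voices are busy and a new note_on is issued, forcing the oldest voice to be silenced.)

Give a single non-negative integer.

Op 1: note_on(69): voice 0 is free -> assigned | voices=[69 - - -]
Op 2: note_on(77): voice 1 is free -> assigned | voices=[69 77 - -]
Op 3: note_on(80): voice 2 is free -> assigned | voices=[69 77 80 -]
Op 4: note_on(73): voice 3 is free -> assigned | voices=[69 77 80 73]
Op 5: note_on(79): all voices busy, STEAL voice 0 (pitch 69, oldest) -> assign | voices=[79 77 80 73]
Op 6: note_on(76): all voices busy, STEAL voice 1 (pitch 77, oldest) -> assign | voices=[79 76 80 73]
Op 7: note_on(70): all voices busy, STEAL voice 2 (pitch 80, oldest) -> assign | voices=[79 76 70 73]
Op 8: note_on(78): all voices busy, STEAL voice 3 (pitch 73, oldest) -> assign | voices=[79 76 70 78]
Op 9: note_on(68): all voices busy, STEAL voice 0 (pitch 79, oldest) -> assign | voices=[68 76 70 78]
Op 10: note_on(75): all voices busy, STEAL voice 1 (pitch 76, oldest) -> assign | voices=[68 75 70 78]
Op 11: note_off(68): free voice 0 | voices=[- 75 70 78]
Op 12: note_on(85): voice 0 is free -> assigned | voices=[85 75 70 78]
Op 13: note_off(85): free voice 0 | voices=[- 75 70 78]

Answer: 6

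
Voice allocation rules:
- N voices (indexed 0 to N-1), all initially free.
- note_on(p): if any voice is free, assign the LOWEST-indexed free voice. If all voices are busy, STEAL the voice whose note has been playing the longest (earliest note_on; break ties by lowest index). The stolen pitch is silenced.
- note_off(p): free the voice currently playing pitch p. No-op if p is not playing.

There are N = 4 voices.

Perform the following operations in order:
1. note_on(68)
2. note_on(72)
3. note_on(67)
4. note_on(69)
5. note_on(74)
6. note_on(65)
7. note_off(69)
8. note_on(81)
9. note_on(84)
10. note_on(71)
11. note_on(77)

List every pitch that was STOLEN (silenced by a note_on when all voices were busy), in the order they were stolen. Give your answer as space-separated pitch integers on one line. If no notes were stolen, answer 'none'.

Answer: 68 72 67 74 65

Derivation:
Op 1: note_on(68): voice 0 is free -> assigned | voices=[68 - - -]
Op 2: note_on(72): voice 1 is free -> assigned | voices=[68 72 - -]
Op 3: note_on(67): voice 2 is free -> assigned | voices=[68 72 67 -]
Op 4: note_on(69): voice 3 is free -> assigned | voices=[68 72 67 69]
Op 5: note_on(74): all voices busy, STEAL voice 0 (pitch 68, oldest) -> assign | voices=[74 72 67 69]
Op 6: note_on(65): all voices busy, STEAL voice 1 (pitch 72, oldest) -> assign | voices=[74 65 67 69]
Op 7: note_off(69): free voice 3 | voices=[74 65 67 -]
Op 8: note_on(81): voice 3 is free -> assigned | voices=[74 65 67 81]
Op 9: note_on(84): all voices busy, STEAL voice 2 (pitch 67, oldest) -> assign | voices=[74 65 84 81]
Op 10: note_on(71): all voices busy, STEAL voice 0 (pitch 74, oldest) -> assign | voices=[71 65 84 81]
Op 11: note_on(77): all voices busy, STEAL voice 1 (pitch 65, oldest) -> assign | voices=[71 77 84 81]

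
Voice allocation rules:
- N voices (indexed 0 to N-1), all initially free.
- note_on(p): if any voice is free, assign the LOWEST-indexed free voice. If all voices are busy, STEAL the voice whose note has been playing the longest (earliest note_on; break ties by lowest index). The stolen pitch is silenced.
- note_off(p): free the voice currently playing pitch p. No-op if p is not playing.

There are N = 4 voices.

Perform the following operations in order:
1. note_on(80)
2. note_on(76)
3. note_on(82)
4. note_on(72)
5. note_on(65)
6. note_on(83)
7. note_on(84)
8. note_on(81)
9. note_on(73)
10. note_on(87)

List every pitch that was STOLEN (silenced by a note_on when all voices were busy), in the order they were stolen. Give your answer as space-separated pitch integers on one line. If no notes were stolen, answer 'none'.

Op 1: note_on(80): voice 0 is free -> assigned | voices=[80 - - -]
Op 2: note_on(76): voice 1 is free -> assigned | voices=[80 76 - -]
Op 3: note_on(82): voice 2 is free -> assigned | voices=[80 76 82 -]
Op 4: note_on(72): voice 3 is free -> assigned | voices=[80 76 82 72]
Op 5: note_on(65): all voices busy, STEAL voice 0 (pitch 80, oldest) -> assign | voices=[65 76 82 72]
Op 6: note_on(83): all voices busy, STEAL voice 1 (pitch 76, oldest) -> assign | voices=[65 83 82 72]
Op 7: note_on(84): all voices busy, STEAL voice 2 (pitch 82, oldest) -> assign | voices=[65 83 84 72]
Op 8: note_on(81): all voices busy, STEAL voice 3 (pitch 72, oldest) -> assign | voices=[65 83 84 81]
Op 9: note_on(73): all voices busy, STEAL voice 0 (pitch 65, oldest) -> assign | voices=[73 83 84 81]
Op 10: note_on(87): all voices busy, STEAL voice 1 (pitch 83, oldest) -> assign | voices=[73 87 84 81]

Answer: 80 76 82 72 65 83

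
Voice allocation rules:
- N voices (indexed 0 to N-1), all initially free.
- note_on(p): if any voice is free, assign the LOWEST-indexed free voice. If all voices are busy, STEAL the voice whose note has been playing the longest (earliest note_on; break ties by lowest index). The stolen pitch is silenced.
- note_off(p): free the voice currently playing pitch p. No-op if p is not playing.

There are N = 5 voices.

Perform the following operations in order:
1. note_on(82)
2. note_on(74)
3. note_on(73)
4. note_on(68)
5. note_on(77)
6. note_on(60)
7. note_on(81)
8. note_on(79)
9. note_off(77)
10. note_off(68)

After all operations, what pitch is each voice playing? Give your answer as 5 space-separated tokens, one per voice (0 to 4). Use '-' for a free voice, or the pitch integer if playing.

Answer: 60 81 79 - -

Derivation:
Op 1: note_on(82): voice 0 is free -> assigned | voices=[82 - - - -]
Op 2: note_on(74): voice 1 is free -> assigned | voices=[82 74 - - -]
Op 3: note_on(73): voice 2 is free -> assigned | voices=[82 74 73 - -]
Op 4: note_on(68): voice 3 is free -> assigned | voices=[82 74 73 68 -]
Op 5: note_on(77): voice 4 is free -> assigned | voices=[82 74 73 68 77]
Op 6: note_on(60): all voices busy, STEAL voice 0 (pitch 82, oldest) -> assign | voices=[60 74 73 68 77]
Op 7: note_on(81): all voices busy, STEAL voice 1 (pitch 74, oldest) -> assign | voices=[60 81 73 68 77]
Op 8: note_on(79): all voices busy, STEAL voice 2 (pitch 73, oldest) -> assign | voices=[60 81 79 68 77]
Op 9: note_off(77): free voice 4 | voices=[60 81 79 68 -]
Op 10: note_off(68): free voice 3 | voices=[60 81 79 - -]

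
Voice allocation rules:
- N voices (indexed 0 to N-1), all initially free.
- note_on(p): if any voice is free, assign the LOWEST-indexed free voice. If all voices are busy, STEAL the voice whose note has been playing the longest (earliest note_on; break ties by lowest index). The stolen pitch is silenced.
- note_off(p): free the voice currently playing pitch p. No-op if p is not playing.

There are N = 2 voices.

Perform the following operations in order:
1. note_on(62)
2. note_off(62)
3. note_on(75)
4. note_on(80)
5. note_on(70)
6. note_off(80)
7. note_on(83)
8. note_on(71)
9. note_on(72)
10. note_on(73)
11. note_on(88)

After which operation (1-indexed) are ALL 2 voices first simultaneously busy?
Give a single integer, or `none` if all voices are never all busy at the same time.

Op 1: note_on(62): voice 0 is free -> assigned | voices=[62 -]
Op 2: note_off(62): free voice 0 | voices=[- -]
Op 3: note_on(75): voice 0 is free -> assigned | voices=[75 -]
Op 4: note_on(80): voice 1 is free -> assigned | voices=[75 80]
Op 5: note_on(70): all voices busy, STEAL voice 0 (pitch 75, oldest) -> assign | voices=[70 80]
Op 6: note_off(80): free voice 1 | voices=[70 -]
Op 7: note_on(83): voice 1 is free -> assigned | voices=[70 83]
Op 8: note_on(71): all voices busy, STEAL voice 0 (pitch 70, oldest) -> assign | voices=[71 83]
Op 9: note_on(72): all voices busy, STEAL voice 1 (pitch 83, oldest) -> assign | voices=[71 72]
Op 10: note_on(73): all voices busy, STEAL voice 0 (pitch 71, oldest) -> assign | voices=[73 72]
Op 11: note_on(88): all voices busy, STEAL voice 1 (pitch 72, oldest) -> assign | voices=[73 88]

Answer: 4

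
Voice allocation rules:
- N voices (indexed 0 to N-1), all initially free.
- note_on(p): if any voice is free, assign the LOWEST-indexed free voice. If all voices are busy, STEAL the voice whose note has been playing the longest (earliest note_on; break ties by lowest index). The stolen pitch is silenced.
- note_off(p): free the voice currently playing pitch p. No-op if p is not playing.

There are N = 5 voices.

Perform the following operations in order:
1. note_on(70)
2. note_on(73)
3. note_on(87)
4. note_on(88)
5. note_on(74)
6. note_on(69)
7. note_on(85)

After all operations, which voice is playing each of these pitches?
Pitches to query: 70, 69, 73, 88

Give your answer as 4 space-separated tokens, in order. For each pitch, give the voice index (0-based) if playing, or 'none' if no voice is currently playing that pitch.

Answer: none 0 none 3

Derivation:
Op 1: note_on(70): voice 0 is free -> assigned | voices=[70 - - - -]
Op 2: note_on(73): voice 1 is free -> assigned | voices=[70 73 - - -]
Op 3: note_on(87): voice 2 is free -> assigned | voices=[70 73 87 - -]
Op 4: note_on(88): voice 3 is free -> assigned | voices=[70 73 87 88 -]
Op 5: note_on(74): voice 4 is free -> assigned | voices=[70 73 87 88 74]
Op 6: note_on(69): all voices busy, STEAL voice 0 (pitch 70, oldest) -> assign | voices=[69 73 87 88 74]
Op 7: note_on(85): all voices busy, STEAL voice 1 (pitch 73, oldest) -> assign | voices=[69 85 87 88 74]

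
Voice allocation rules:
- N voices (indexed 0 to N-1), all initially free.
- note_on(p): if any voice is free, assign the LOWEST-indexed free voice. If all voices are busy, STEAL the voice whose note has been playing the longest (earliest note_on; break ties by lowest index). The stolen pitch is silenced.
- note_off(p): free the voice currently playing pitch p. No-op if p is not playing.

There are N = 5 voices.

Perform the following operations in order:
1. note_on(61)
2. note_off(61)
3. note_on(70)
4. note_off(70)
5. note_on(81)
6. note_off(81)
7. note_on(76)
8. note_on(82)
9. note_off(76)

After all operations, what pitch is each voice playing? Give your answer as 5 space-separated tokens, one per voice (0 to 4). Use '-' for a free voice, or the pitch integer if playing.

Answer: - 82 - - -

Derivation:
Op 1: note_on(61): voice 0 is free -> assigned | voices=[61 - - - -]
Op 2: note_off(61): free voice 0 | voices=[- - - - -]
Op 3: note_on(70): voice 0 is free -> assigned | voices=[70 - - - -]
Op 4: note_off(70): free voice 0 | voices=[- - - - -]
Op 5: note_on(81): voice 0 is free -> assigned | voices=[81 - - - -]
Op 6: note_off(81): free voice 0 | voices=[- - - - -]
Op 7: note_on(76): voice 0 is free -> assigned | voices=[76 - - - -]
Op 8: note_on(82): voice 1 is free -> assigned | voices=[76 82 - - -]
Op 9: note_off(76): free voice 0 | voices=[- 82 - - -]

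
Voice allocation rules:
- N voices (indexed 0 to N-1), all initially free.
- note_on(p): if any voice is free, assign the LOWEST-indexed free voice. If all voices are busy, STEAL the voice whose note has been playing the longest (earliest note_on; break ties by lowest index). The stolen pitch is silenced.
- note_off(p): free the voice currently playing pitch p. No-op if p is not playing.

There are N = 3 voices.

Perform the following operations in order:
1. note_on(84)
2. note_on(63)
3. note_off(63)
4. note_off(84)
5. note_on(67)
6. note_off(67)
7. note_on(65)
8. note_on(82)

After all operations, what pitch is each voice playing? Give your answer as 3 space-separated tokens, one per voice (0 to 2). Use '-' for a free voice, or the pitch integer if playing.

Answer: 65 82 -

Derivation:
Op 1: note_on(84): voice 0 is free -> assigned | voices=[84 - -]
Op 2: note_on(63): voice 1 is free -> assigned | voices=[84 63 -]
Op 3: note_off(63): free voice 1 | voices=[84 - -]
Op 4: note_off(84): free voice 0 | voices=[- - -]
Op 5: note_on(67): voice 0 is free -> assigned | voices=[67 - -]
Op 6: note_off(67): free voice 0 | voices=[- - -]
Op 7: note_on(65): voice 0 is free -> assigned | voices=[65 - -]
Op 8: note_on(82): voice 1 is free -> assigned | voices=[65 82 -]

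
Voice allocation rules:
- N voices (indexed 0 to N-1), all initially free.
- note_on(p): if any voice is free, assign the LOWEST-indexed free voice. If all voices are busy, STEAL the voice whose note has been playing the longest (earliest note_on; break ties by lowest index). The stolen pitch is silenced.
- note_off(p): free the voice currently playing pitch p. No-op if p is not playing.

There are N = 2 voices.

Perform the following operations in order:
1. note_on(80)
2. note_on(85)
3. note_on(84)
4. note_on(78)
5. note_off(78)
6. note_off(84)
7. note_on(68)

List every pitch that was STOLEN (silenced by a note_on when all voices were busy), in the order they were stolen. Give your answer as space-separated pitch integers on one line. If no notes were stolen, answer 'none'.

Op 1: note_on(80): voice 0 is free -> assigned | voices=[80 -]
Op 2: note_on(85): voice 1 is free -> assigned | voices=[80 85]
Op 3: note_on(84): all voices busy, STEAL voice 0 (pitch 80, oldest) -> assign | voices=[84 85]
Op 4: note_on(78): all voices busy, STEAL voice 1 (pitch 85, oldest) -> assign | voices=[84 78]
Op 5: note_off(78): free voice 1 | voices=[84 -]
Op 6: note_off(84): free voice 0 | voices=[- -]
Op 7: note_on(68): voice 0 is free -> assigned | voices=[68 -]

Answer: 80 85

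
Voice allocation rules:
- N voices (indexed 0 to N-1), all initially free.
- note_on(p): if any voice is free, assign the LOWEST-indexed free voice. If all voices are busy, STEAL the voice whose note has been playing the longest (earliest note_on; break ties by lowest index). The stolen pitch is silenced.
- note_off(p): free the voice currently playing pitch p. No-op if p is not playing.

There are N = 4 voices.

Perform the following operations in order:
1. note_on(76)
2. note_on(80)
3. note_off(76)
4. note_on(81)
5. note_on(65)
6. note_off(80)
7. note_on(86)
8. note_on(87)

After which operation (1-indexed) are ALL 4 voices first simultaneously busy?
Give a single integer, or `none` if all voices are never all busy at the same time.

Answer: 8

Derivation:
Op 1: note_on(76): voice 0 is free -> assigned | voices=[76 - - -]
Op 2: note_on(80): voice 1 is free -> assigned | voices=[76 80 - -]
Op 3: note_off(76): free voice 0 | voices=[- 80 - -]
Op 4: note_on(81): voice 0 is free -> assigned | voices=[81 80 - -]
Op 5: note_on(65): voice 2 is free -> assigned | voices=[81 80 65 -]
Op 6: note_off(80): free voice 1 | voices=[81 - 65 -]
Op 7: note_on(86): voice 1 is free -> assigned | voices=[81 86 65 -]
Op 8: note_on(87): voice 3 is free -> assigned | voices=[81 86 65 87]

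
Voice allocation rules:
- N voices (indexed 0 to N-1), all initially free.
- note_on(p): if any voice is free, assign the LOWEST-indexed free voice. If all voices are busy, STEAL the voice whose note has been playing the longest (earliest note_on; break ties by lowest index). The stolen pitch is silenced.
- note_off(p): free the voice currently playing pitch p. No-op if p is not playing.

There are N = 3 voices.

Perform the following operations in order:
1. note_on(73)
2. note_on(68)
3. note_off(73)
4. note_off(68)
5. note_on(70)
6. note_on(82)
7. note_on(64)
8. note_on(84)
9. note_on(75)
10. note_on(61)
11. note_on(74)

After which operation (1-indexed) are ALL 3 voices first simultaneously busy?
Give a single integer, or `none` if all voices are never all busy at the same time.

Answer: 7

Derivation:
Op 1: note_on(73): voice 0 is free -> assigned | voices=[73 - -]
Op 2: note_on(68): voice 1 is free -> assigned | voices=[73 68 -]
Op 3: note_off(73): free voice 0 | voices=[- 68 -]
Op 4: note_off(68): free voice 1 | voices=[- - -]
Op 5: note_on(70): voice 0 is free -> assigned | voices=[70 - -]
Op 6: note_on(82): voice 1 is free -> assigned | voices=[70 82 -]
Op 7: note_on(64): voice 2 is free -> assigned | voices=[70 82 64]
Op 8: note_on(84): all voices busy, STEAL voice 0 (pitch 70, oldest) -> assign | voices=[84 82 64]
Op 9: note_on(75): all voices busy, STEAL voice 1 (pitch 82, oldest) -> assign | voices=[84 75 64]
Op 10: note_on(61): all voices busy, STEAL voice 2 (pitch 64, oldest) -> assign | voices=[84 75 61]
Op 11: note_on(74): all voices busy, STEAL voice 0 (pitch 84, oldest) -> assign | voices=[74 75 61]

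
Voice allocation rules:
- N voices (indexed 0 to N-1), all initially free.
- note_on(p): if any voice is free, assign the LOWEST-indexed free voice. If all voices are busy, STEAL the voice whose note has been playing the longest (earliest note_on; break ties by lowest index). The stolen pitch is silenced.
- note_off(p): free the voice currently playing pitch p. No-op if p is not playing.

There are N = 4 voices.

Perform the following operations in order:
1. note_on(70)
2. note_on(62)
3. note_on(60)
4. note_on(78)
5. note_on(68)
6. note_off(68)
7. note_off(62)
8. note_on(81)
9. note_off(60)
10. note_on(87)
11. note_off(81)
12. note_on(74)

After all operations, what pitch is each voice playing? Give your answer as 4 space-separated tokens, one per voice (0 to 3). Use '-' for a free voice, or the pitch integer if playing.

Answer: 74 87 - 78

Derivation:
Op 1: note_on(70): voice 0 is free -> assigned | voices=[70 - - -]
Op 2: note_on(62): voice 1 is free -> assigned | voices=[70 62 - -]
Op 3: note_on(60): voice 2 is free -> assigned | voices=[70 62 60 -]
Op 4: note_on(78): voice 3 is free -> assigned | voices=[70 62 60 78]
Op 5: note_on(68): all voices busy, STEAL voice 0 (pitch 70, oldest) -> assign | voices=[68 62 60 78]
Op 6: note_off(68): free voice 0 | voices=[- 62 60 78]
Op 7: note_off(62): free voice 1 | voices=[- - 60 78]
Op 8: note_on(81): voice 0 is free -> assigned | voices=[81 - 60 78]
Op 9: note_off(60): free voice 2 | voices=[81 - - 78]
Op 10: note_on(87): voice 1 is free -> assigned | voices=[81 87 - 78]
Op 11: note_off(81): free voice 0 | voices=[- 87 - 78]
Op 12: note_on(74): voice 0 is free -> assigned | voices=[74 87 - 78]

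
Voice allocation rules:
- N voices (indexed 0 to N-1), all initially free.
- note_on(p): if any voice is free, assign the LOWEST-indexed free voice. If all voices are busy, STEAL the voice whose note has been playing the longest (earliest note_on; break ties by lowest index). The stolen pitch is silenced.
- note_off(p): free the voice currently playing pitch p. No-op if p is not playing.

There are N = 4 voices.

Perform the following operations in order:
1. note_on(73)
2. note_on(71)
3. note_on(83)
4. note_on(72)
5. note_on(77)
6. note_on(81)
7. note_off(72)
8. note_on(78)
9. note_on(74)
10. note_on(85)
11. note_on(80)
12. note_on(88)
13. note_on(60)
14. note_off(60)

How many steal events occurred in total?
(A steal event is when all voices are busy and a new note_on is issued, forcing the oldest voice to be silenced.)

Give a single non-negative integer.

Answer: 7

Derivation:
Op 1: note_on(73): voice 0 is free -> assigned | voices=[73 - - -]
Op 2: note_on(71): voice 1 is free -> assigned | voices=[73 71 - -]
Op 3: note_on(83): voice 2 is free -> assigned | voices=[73 71 83 -]
Op 4: note_on(72): voice 3 is free -> assigned | voices=[73 71 83 72]
Op 5: note_on(77): all voices busy, STEAL voice 0 (pitch 73, oldest) -> assign | voices=[77 71 83 72]
Op 6: note_on(81): all voices busy, STEAL voice 1 (pitch 71, oldest) -> assign | voices=[77 81 83 72]
Op 7: note_off(72): free voice 3 | voices=[77 81 83 -]
Op 8: note_on(78): voice 3 is free -> assigned | voices=[77 81 83 78]
Op 9: note_on(74): all voices busy, STEAL voice 2 (pitch 83, oldest) -> assign | voices=[77 81 74 78]
Op 10: note_on(85): all voices busy, STEAL voice 0 (pitch 77, oldest) -> assign | voices=[85 81 74 78]
Op 11: note_on(80): all voices busy, STEAL voice 1 (pitch 81, oldest) -> assign | voices=[85 80 74 78]
Op 12: note_on(88): all voices busy, STEAL voice 3 (pitch 78, oldest) -> assign | voices=[85 80 74 88]
Op 13: note_on(60): all voices busy, STEAL voice 2 (pitch 74, oldest) -> assign | voices=[85 80 60 88]
Op 14: note_off(60): free voice 2 | voices=[85 80 - 88]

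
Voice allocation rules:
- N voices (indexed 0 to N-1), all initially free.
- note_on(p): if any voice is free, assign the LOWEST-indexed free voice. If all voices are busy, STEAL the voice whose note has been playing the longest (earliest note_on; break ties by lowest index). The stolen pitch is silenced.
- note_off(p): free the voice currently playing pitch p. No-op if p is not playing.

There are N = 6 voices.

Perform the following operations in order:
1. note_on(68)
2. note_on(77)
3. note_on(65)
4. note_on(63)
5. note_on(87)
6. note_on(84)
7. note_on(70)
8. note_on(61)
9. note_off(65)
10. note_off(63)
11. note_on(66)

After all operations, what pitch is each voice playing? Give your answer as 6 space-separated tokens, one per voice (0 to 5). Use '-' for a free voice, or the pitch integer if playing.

Answer: 70 61 66 - 87 84

Derivation:
Op 1: note_on(68): voice 0 is free -> assigned | voices=[68 - - - - -]
Op 2: note_on(77): voice 1 is free -> assigned | voices=[68 77 - - - -]
Op 3: note_on(65): voice 2 is free -> assigned | voices=[68 77 65 - - -]
Op 4: note_on(63): voice 3 is free -> assigned | voices=[68 77 65 63 - -]
Op 5: note_on(87): voice 4 is free -> assigned | voices=[68 77 65 63 87 -]
Op 6: note_on(84): voice 5 is free -> assigned | voices=[68 77 65 63 87 84]
Op 7: note_on(70): all voices busy, STEAL voice 0 (pitch 68, oldest) -> assign | voices=[70 77 65 63 87 84]
Op 8: note_on(61): all voices busy, STEAL voice 1 (pitch 77, oldest) -> assign | voices=[70 61 65 63 87 84]
Op 9: note_off(65): free voice 2 | voices=[70 61 - 63 87 84]
Op 10: note_off(63): free voice 3 | voices=[70 61 - - 87 84]
Op 11: note_on(66): voice 2 is free -> assigned | voices=[70 61 66 - 87 84]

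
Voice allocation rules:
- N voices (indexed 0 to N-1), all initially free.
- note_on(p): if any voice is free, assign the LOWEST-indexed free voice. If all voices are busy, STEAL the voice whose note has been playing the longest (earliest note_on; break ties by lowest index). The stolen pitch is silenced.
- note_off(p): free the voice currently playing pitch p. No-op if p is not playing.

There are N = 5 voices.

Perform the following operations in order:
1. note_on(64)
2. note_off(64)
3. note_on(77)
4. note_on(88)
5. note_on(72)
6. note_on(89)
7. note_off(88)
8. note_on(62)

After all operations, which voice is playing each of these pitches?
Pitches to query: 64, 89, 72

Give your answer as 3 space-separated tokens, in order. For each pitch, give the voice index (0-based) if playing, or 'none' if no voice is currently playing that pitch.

Op 1: note_on(64): voice 0 is free -> assigned | voices=[64 - - - -]
Op 2: note_off(64): free voice 0 | voices=[- - - - -]
Op 3: note_on(77): voice 0 is free -> assigned | voices=[77 - - - -]
Op 4: note_on(88): voice 1 is free -> assigned | voices=[77 88 - - -]
Op 5: note_on(72): voice 2 is free -> assigned | voices=[77 88 72 - -]
Op 6: note_on(89): voice 3 is free -> assigned | voices=[77 88 72 89 -]
Op 7: note_off(88): free voice 1 | voices=[77 - 72 89 -]
Op 8: note_on(62): voice 1 is free -> assigned | voices=[77 62 72 89 -]

Answer: none 3 2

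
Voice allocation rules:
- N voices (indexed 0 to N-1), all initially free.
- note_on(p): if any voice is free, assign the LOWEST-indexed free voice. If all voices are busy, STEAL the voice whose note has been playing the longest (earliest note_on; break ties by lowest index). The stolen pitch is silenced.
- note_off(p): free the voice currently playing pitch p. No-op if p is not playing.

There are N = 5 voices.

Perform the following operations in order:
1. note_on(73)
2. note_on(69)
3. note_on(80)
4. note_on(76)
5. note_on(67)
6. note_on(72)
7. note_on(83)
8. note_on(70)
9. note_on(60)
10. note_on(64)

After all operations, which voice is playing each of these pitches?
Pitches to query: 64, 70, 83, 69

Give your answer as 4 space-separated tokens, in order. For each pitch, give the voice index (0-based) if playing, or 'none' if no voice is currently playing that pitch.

Op 1: note_on(73): voice 0 is free -> assigned | voices=[73 - - - -]
Op 2: note_on(69): voice 1 is free -> assigned | voices=[73 69 - - -]
Op 3: note_on(80): voice 2 is free -> assigned | voices=[73 69 80 - -]
Op 4: note_on(76): voice 3 is free -> assigned | voices=[73 69 80 76 -]
Op 5: note_on(67): voice 4 is free -> assigned | voices=[73 69 80 76 67]
Op 6: note_on(72): all voices busy, STEAL voice 0 (pitch 73, oldest) -> assign | voices=[72 69 80 76 67]
Op 7: note_on(83): all voices busy, STEAL voice 1 (pitch 69, oldest) -> assign | voices=[72 83 80 76 67]
Op 8: note_on(70): all voices busy, STEAL voice 2 (pitch 80, oldest) -> assign | voices=[72 83 70 76 67]
Op 9: note_on(60): all voices busy, STEAL voice 3 (pitch 76, oldest) -> assign | voices=[72 83 70 60 67]
Op 10: note_on(64): all voices busy, STEAL voice 4 (pitch 67, oldest) -> assign | voices=[72 83 70 60 64]

Answer: 4 2 1 none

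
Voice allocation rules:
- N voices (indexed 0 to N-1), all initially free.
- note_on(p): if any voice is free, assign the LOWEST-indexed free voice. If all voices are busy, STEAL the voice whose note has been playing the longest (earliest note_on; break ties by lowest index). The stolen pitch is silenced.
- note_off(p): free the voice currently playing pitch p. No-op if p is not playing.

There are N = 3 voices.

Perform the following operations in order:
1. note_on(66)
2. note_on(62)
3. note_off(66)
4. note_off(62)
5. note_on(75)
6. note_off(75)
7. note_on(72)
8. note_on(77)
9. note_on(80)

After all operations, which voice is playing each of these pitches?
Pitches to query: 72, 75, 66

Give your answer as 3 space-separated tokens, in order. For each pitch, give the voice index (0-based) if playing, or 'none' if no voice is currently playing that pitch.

Op 1: note_on(66): voice 0 is free -> assigned | voices=[66 - -]
Op 2: note_on(62): voice 1 is free -> assigned | voices=[66 62 -]
Op 3: note_off(66): free voice 0 | voices=[- 62 -]
Op 4: note_off(62): free voice 1 | voices=[- - -]
Op 5: note_on(75): voice 0 is free -> assigned | voices=[75 - -]
Op 6: note_off(75): free voice 0 | voices=[- - -]
Op 7: note_on(72): voice 0 is free -> assigned | voices=[72 - -]
Op 8: note_on(77): voice 1 is free -> assigned | voices=[72 77 -]
Op 9: note_on(80): voice 2 is free -> assigned | voices=[72 77 80]

Answer: 0 none none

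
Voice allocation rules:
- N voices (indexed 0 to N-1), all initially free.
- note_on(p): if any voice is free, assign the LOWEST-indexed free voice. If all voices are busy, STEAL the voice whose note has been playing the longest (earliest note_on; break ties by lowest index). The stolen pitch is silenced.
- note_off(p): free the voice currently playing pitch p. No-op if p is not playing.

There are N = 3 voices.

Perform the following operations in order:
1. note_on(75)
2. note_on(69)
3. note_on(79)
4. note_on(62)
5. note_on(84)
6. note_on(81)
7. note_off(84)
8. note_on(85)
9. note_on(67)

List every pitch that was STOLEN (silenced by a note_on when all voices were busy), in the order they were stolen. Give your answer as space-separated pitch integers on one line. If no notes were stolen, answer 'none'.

Op 1: note_on(75): voice 0 is free -> assigned | voices=[75 - -]
Op 2: note_on(69): voice 1 is free -> assigned | voices=[75 69 -]
Op 3: note_on(79): voice 2 is free -> assigned | voices=[75 69 79]
Op 4: note_on(62): all voices busy, STEAL voice 0 (pitch 75, oldest) -> assign | voices=[62 69 79]
Op 5: note_on(84): all voices busy, STEAL voice 1 (pitch 69, oldest) -> assign | voices=[62 84 79]
Op 6: note_on(81): all voices busy, STEAL voice 2 (pitch 79, oldest) -> assign | voices=[62 84 81]
Op 7: note_off(84): free voice 1 | voices=[62 - 81]
Op 8: note_on(85): voice 1 is free -> assigned | voices=[62 85 81]
Op 9: note_on(67): all voices busy, STEAL voice 0 (pitch 62, oldest) -> assign | voices=[67 85 81]

Answer: 75 69 79 62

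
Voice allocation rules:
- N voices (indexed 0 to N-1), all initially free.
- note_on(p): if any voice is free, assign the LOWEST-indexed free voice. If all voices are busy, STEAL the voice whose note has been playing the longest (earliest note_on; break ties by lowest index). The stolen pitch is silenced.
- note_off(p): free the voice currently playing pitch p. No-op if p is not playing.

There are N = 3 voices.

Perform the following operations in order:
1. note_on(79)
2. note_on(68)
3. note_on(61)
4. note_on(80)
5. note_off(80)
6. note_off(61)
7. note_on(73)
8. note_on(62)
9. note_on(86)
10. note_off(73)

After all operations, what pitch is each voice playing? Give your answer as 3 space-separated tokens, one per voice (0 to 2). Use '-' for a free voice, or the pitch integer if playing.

Answer: - 86 62

Derivation:
Op 1: note_on(79): voice 0 is free -> assigned | voices=[79 - -]
Op 2: note_on(68): voice 1 is free -> assigned | voices=[79 68 -]
Op 3: note_on(61): voice 2 is free -> assigned | voices=[79 68 61]
Op 4: note_on(80): all voices busy, STEAL voice 0 (pitch 79, oldest) -> assign | voices=[80 68 61]
Op 5: note_off(80): free voice 0 | voices=[- 68 61]
Op 6: note_off(61): free voice 2 | voices=[- 68 -]
Op 7: note_on(73): voice 0 is free -> assigned | voices=[73 68 -]
Op 8: note_on(62): voice 2 is free -> assigned | voices=[73 68 62]
Op 9: note_on(86): all voices busy, STEAL voice 1 (pitch 68, oldest) -> assign | voices=[73 86 62]
Op 10: note_off(73): free voice 0 | voices=[- 86 62]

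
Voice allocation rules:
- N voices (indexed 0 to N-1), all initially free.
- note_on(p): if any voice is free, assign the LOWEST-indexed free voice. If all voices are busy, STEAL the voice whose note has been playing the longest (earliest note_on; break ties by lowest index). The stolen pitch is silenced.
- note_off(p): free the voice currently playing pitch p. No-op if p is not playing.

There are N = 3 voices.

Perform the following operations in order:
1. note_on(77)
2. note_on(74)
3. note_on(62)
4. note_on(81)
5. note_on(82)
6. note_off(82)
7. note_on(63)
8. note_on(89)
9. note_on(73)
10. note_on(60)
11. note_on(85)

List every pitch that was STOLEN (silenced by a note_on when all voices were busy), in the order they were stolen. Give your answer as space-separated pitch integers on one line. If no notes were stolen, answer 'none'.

Answer: 77 74 62 81 63 89

Derivation:
Op 1: note_on(77): voice 0 is free -> assigned | voices=[77 - -]
Op 2: note_on(74): voice 1 is free -> assigned | voices=[77 74 -]
Op 3: note_on(62): voice 2 is free -> assigned | voices=[77 74 62]
Op 4: note_on(81): all voices busy, STEAL voice 0 (pitch 77, oldest) -> assign | voices=[81 74 62]
Op 5: note_on(82): all voices busy, STEAL voice 1 (pitch 74, oldest) -> assign | voices=[81 82 62]
Op 6: note_off(82): free voice 1 | voices=[81 - 62]
Op 7: note_on(63): voice 1 is free -> assigned | voices=[81 63 62]
Op 8: note_on(89): all voices busy, STEAL voice 2 (pitch 62, oldest) -> assign | voices=[81 63 89]
Op 9: note_on(73): all voices busy, STEAL voice 0 (pitch 81, oldest) -> assign | voices=[73 63 89]
Op 10: note_on(60): all voices busy, STEAL voice 1 (pitch 63, oldest) -> assign | voices=[73 60 89]
Op 11: note_on(85): all voices busy, STEAL voice 2 (pitch 89, oldest) -> assign | voices=[73 60 85]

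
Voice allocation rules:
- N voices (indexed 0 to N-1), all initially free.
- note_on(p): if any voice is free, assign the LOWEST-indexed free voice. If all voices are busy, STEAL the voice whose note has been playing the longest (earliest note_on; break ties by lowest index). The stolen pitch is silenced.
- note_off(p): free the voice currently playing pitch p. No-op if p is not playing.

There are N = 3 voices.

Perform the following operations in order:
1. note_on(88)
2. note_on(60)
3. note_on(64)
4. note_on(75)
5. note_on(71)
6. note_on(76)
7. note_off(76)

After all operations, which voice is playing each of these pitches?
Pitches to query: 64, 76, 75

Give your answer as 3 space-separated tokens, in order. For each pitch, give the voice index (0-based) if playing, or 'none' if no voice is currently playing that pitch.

Op 1: note_on(88): voice 0 is free -> assigned | voices=[88 - -]
Op 2: note_on(60): voice 1 is free -> assigned | voices=[88 60 -]
Op 3: note_on(64): voice 2 is free -> assigned | voices=[88 60 64]
Op 4: note_on(75): all voices busy, STEAL voice 0 (pitch 88, oldest) -> assign | voices=[75 60 64]
Op 5: note_on(71): all voices busy, STEAL voice 1 (pitch 60, oldest) -> assign | voices=[75 71 64]
Op 6: note_on(76): all voices busy, STEAL voice 2 (pitch 64, oldest) -> assign | voices=[75 71 76]
Op 7: note_off(76): free voice 2 | voices=[75 71 -]

Answer: none none 0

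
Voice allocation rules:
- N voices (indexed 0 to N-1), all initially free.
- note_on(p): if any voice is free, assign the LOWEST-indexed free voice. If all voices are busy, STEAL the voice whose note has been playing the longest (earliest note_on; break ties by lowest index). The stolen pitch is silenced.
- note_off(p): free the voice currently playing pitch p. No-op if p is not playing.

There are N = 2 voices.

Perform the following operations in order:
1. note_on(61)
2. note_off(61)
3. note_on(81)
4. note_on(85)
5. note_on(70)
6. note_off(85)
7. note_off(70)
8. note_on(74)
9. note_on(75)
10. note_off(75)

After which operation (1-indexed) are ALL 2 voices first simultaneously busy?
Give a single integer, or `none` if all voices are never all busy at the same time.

Answer: 4

Derivation:
Op 1: note_on(61): voice 0 is free -> assigned | voices=[61 -]
Op 2: note_off(61): free voice 0 | voices=[- -]
Op 3: note_on(81): voice 0 is free -> assigned | voices=[81 -]
Op 4: note_on(85): voice 1 is free -> assigned | voices=[81 85]
Op 5: note_on(70): all voices busy, STEAL voice 0 (pitch 81, oldest) -> assign | voices=[70 85]
Op 6: note_off(85): free voice 1 | voices=[70 -]
Op 7: note_off(70): free voice 0 | voices=[- -]
Op 8: note_on(74): voice 0 is free -> assigned | voices=[74 -]
Op 9: note_on(75): voice 1 is free -> assigned | voices=[74 75]
Op 10: note_off(75): free voice 1 | voices=[74 -]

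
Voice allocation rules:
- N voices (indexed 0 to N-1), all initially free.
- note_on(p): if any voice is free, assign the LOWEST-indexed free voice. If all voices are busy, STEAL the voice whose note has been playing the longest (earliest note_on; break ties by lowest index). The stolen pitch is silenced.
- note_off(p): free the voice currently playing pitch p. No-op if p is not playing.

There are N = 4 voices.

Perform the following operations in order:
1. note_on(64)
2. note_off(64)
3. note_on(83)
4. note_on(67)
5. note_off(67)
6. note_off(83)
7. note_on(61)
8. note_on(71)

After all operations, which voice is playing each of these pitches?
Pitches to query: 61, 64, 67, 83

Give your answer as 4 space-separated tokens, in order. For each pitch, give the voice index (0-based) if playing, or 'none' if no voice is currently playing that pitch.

Answer: 0 none none none

Derivation:
Op 1: note_on(64): voice 0 is free -> assigned | voices=[64 - - -]
Op 2: note_off(64): free voice 0 | voices=[- - - -]
Op 3: note_on(83): voice 0 is free -> assigned | voices=[83 - - -]
Op 4: note_on(67): voice 1 is free -> assigned | voices=[83 67 - -]
Op 5: note_off(67): free voice 1 | voices=[83 - - -]
Op 6: note_off(83): free voice 0 | voices=[- - - -]
Op 7: note_on(61): voice 0 is free -> assigned | voices=[61 - - -]
Op 8: note_on(71): voice 1 is free -> assigned | voices=[61 71 - -]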